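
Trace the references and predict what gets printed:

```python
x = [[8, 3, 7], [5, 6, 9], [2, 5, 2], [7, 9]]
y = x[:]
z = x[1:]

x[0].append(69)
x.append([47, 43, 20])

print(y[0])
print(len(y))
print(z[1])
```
[8, 3, 7, 69]
4
[2, 5, 2]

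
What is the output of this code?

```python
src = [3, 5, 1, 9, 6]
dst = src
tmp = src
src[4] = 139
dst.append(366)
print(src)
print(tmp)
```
[3, 5, 1, 9, 139, 366]
[3, 5, 1, 9, 139, 366]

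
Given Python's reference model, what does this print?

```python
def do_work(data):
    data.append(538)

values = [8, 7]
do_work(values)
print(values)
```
[8, 7, 538]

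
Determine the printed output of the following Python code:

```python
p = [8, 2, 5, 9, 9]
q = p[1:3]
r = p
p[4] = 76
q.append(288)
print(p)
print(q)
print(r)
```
[8, 2, 5, 9, 76]
[2, 5, 288]
[8, 2, 5, 9, 76]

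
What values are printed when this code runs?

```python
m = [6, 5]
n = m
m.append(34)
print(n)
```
[6, 5, 34]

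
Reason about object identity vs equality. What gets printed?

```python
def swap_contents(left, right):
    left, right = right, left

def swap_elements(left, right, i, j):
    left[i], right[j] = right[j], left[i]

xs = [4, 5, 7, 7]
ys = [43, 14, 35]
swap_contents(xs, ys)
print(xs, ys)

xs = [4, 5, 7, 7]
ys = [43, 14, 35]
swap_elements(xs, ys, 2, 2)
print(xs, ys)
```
[4, 5, 7, 7] [43, 14, 35]
[4, 5, 35, 7] [43, 14, 7]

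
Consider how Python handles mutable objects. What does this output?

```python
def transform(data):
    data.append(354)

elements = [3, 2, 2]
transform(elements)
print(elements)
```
[3, 2, 2, 354]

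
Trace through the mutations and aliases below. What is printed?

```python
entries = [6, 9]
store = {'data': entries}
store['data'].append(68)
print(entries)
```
[6, 9, 68]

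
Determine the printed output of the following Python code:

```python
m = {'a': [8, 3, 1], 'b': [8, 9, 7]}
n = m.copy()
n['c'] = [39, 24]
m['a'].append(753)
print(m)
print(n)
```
{'a': [8, 3, 1, 753], 'b': [8, 9, 7]}
{'a': [8, 3, 1, 753], 'b': [8, 9, 7], 'c': [39, 24]}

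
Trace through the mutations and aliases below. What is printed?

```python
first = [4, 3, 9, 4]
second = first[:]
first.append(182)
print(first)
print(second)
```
[4, 3, 9, 4, 182]
[4, 3, 9, 4]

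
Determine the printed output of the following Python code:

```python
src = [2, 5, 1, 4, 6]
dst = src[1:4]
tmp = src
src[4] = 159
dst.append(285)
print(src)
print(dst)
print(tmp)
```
[2, 5, 1, 4, 159]
[5, 1, 4, 285]
[2, 5, 1, 4, 159]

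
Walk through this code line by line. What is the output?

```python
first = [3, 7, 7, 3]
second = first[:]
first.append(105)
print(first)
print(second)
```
[3, 7, 7, 3, 105]
[3, 7, 7, 3]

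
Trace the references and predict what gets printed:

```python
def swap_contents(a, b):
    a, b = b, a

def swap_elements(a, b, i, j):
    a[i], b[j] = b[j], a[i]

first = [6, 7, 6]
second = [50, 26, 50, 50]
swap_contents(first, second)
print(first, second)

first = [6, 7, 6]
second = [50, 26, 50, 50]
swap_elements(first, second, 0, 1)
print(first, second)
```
[6, 7, 6] [50, 26, 50, 50]
[26, 7, 6] [50, 6, 50, 50]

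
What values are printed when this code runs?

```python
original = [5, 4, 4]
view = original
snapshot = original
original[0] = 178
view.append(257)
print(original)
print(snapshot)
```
[178, 4, 4, 257]
[178, 4, 4, 257]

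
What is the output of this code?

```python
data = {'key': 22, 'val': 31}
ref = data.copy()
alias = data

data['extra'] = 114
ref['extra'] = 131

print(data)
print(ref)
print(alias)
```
{'key': 22, 'val': 31, 'extra': 114}
{'key': 22, 'val': 31, 'extra': 131}
{'key': 22, 'val': 31, 'extra': 114}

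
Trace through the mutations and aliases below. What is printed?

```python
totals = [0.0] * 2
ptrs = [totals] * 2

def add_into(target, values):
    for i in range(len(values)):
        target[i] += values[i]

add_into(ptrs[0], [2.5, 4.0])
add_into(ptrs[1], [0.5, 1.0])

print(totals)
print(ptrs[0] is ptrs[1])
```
[3.0, 5.0]
True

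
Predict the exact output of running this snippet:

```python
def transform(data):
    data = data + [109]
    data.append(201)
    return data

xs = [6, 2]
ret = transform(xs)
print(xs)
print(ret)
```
[6, 2]
[6, 2, 109, 201]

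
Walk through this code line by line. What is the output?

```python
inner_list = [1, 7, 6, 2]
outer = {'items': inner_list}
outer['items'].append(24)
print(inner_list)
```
[1, 7, 6, 2, 24]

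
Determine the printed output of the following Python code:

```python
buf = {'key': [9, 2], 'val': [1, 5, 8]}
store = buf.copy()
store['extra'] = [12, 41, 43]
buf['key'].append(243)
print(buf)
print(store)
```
{'key': [9, 2, 243], 'val': [1, 5, 8]}
{'key': [9, 2, 243], 'val': [1, 5, 8], 'extra': [12, 41, 43]}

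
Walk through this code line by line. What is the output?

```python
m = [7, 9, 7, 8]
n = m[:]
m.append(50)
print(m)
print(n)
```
[7, 9, 7, 8, 50]
[7, 9, 7, 8]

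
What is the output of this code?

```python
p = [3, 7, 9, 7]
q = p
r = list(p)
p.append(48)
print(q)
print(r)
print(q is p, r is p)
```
[3, 7, 9, 7, 48]
[3, 7, 9, 7]
True False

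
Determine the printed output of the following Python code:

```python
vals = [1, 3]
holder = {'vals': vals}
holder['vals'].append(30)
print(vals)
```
[1, 3, 30]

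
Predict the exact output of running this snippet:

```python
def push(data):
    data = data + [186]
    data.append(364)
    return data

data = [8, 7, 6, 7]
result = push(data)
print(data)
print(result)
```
[8, 7, 6, 7]
[8, 7, 6, 7, 186, 364]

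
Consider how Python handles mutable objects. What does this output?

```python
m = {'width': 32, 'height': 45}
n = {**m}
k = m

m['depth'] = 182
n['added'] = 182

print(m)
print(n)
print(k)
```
{'width': 32, 'height': 45, 'depth': 182}
{'width': 32, 'height': 45, 'added': 182}
{'width': 32, 'height': 45, 'depth': 182}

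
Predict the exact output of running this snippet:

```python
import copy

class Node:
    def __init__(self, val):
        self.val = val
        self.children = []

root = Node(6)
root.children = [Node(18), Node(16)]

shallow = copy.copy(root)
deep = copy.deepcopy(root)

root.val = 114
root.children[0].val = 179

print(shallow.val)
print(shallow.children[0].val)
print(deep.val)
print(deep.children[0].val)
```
6
179
6
18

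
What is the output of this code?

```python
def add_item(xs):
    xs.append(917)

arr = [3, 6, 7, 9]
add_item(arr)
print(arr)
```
[3, 6, 7, 9, 917]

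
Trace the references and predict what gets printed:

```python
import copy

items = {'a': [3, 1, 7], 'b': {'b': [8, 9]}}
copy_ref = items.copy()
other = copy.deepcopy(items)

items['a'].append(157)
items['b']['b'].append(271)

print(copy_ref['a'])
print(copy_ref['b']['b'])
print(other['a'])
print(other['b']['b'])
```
[3, 1, 7, 157]
[8, 9, 271]
[3, 1, 7]
[8, 9]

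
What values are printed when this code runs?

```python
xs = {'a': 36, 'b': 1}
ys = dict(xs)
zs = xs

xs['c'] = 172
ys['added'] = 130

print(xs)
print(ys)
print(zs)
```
{'a': 36, 'b': 1, 'c': 172}
{'a': 36, 'b': 1, 'added': 130}
{'a': 36, 'b': 1, 'c': 172}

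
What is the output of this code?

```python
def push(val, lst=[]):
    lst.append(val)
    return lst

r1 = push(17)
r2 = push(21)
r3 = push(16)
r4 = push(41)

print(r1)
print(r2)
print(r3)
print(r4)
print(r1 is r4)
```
[17, 21, 16, 41]
[17, 21, 16, 41]
[17, 21, 16, 41]
[17, 21, 16, 41]
True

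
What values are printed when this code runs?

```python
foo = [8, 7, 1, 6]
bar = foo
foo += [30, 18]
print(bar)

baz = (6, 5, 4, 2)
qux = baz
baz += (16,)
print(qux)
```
[8, 7, 1, 6, 30, 18]
(6, 5, 4, 2)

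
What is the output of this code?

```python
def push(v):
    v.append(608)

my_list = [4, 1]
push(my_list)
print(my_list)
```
[4, 1, 608]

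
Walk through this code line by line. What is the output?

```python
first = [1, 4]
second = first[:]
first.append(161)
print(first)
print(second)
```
[1, 4, 161]
[1, 4]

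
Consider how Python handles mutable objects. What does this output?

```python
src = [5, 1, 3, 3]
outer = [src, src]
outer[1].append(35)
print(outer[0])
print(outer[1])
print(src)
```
[5, 1, 3, 3, 35]
[5, 1, 3, 3, 35]
[5, 1, 3, 3, 35]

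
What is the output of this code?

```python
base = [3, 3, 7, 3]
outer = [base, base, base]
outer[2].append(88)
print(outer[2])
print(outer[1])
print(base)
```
[3, 3, 7, 3, 88]
[3, 3, 7, 3, 88]
[3, 3, 7, 3, 88]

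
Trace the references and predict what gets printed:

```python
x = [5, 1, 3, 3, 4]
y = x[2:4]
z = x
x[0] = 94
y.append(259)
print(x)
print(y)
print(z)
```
[94, 1, 3, 3, 4]
[3, 3, 259]
[94, 1, 3, 3, 4]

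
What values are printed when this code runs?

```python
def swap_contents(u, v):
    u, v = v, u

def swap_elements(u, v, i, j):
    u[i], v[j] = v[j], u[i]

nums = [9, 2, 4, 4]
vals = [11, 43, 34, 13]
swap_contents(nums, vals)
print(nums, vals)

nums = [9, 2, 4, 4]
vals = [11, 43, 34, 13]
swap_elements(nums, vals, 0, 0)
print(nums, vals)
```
[9, 2, 4, 4] [11, 43, 34, 13]
[11, 2, 4, 4] [9, 43, 34, 13]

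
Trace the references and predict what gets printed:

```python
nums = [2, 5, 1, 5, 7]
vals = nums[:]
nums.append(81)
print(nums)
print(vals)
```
[2, 5, 1, 5, 7, 81]
[2, 5, 1, 5, 7]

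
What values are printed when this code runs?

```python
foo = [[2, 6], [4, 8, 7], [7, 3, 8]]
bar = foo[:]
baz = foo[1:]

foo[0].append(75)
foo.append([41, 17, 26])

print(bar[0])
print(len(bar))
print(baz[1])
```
[2, 6, 75]
3
[7, 3, 8]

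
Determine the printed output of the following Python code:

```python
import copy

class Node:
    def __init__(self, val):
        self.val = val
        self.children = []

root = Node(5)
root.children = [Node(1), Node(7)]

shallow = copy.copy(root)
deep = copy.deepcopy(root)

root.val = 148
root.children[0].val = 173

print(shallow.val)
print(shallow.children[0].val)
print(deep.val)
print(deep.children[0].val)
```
5
173
5
1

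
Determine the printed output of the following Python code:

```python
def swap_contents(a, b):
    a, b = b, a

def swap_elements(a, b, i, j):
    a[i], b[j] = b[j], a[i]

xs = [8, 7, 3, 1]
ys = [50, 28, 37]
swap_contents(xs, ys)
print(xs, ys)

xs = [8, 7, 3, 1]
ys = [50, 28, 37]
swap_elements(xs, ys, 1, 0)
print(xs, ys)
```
[8, 7, 3, 1] [50, 28, 37]
[8, 50, 3, 1] [7, 28, 37]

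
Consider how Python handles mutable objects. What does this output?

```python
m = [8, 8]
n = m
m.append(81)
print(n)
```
[8, 8, 81]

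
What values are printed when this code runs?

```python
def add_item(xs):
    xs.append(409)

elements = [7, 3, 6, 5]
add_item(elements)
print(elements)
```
[7, 3, 6, 5, 409]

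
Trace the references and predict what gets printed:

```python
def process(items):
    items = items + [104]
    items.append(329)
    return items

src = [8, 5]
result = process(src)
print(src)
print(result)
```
[8, 5]
[8, 5, 104, 329]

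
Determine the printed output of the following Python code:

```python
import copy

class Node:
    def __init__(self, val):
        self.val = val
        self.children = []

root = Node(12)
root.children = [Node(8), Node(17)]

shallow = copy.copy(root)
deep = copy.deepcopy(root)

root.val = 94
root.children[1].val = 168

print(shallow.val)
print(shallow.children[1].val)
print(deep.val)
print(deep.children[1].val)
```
12
168
12
17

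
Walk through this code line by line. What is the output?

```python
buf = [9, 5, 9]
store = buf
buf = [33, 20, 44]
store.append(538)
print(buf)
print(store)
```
[33, 20, 44]
[9, 5, 9, 538]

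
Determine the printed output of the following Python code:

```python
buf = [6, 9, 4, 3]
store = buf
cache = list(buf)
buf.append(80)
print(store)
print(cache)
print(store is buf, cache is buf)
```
[6, 9, 4, 3, 80]
[6, 9, 4, 3]
True False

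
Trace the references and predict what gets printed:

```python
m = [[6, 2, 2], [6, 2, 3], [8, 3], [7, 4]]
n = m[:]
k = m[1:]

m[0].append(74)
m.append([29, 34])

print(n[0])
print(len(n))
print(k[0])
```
[6, 2, 2, 74]
4
[6, 2, 3]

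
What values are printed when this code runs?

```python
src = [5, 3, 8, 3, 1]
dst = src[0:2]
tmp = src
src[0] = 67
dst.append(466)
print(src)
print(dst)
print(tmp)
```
[67, 3, 8, 3, 1]
[5, 3, 466]
[67, 3, 8, 3, 1]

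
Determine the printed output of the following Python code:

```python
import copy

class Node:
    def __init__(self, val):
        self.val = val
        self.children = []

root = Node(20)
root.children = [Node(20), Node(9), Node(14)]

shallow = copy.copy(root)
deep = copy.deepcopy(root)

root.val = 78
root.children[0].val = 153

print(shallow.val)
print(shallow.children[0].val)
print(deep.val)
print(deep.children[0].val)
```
20
153
20
20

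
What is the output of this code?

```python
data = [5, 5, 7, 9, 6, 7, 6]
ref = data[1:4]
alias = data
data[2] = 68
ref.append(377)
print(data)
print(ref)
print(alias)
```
[5, 5, 68, 9, 6, 7, 6]
[5, 7, 9, 377]
[5, 5, 68, 9, 6, 7, 6]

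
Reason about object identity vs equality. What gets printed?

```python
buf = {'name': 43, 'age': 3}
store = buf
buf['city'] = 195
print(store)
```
{'name': 43, 'age': 3, 'city': 195}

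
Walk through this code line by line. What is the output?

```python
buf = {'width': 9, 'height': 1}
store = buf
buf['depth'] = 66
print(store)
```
{'width': 9, 'height': 1, 'depth': 66}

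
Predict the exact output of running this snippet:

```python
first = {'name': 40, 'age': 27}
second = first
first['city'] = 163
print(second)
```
{'name': 40, 'age': 27, 'city': 163}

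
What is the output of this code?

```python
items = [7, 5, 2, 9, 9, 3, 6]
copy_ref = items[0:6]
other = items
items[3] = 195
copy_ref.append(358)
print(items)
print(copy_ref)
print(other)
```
[7, 5, 2, 195, 9, 3, 6]
[7, 5, 2, 9, 9, 3, 358]
[7, 5, 2, 195, 9, 3, 6]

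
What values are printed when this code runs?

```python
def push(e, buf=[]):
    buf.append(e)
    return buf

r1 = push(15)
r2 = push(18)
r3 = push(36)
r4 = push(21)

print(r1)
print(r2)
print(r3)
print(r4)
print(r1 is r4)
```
[15, 18, 36, 21]
[15, 18, 36, 21]
[15, 18, 36, 21]
[15, 18, 36, 21]
True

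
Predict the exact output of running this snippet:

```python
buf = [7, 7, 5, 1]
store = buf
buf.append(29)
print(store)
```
[7, 7, 5, 1, 29]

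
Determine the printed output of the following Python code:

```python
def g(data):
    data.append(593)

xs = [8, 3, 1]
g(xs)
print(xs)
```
[8, 3, 1, 593]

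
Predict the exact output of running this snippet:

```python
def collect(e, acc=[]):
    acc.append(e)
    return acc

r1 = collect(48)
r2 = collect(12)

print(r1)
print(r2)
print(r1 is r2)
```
[48, 12]
[48, 12]
True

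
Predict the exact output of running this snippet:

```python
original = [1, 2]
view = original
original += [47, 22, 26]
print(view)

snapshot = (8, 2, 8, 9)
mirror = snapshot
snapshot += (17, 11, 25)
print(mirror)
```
[1, 2, 47, 22, 26]
(8, 2, 8, 9)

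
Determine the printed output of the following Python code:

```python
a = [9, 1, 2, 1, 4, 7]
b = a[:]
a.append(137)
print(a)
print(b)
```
[9, 1, 2, 1, 4, 7, 137]
[9, 1, 2, 1, 4, 7]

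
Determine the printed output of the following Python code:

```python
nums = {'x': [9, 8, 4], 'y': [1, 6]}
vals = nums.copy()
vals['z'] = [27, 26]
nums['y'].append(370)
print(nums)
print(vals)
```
{'x': [9, 8, 4], 'y': [1, 6, 370]}
{'x': [9, 8, 4], 'y': [1, 6, 370], 'z': [27, 26]}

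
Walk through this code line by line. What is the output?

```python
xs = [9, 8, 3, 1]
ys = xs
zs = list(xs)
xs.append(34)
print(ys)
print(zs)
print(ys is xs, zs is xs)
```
[9, 8, 3, 1, 34]
[9, 8, 3, 1]
True False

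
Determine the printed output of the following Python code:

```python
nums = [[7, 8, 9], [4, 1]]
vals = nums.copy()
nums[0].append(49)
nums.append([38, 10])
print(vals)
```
[[7, 8, 9, 49], [4, 1]]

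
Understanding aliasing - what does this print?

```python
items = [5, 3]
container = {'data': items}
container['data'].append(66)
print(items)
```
[5, 3, 66]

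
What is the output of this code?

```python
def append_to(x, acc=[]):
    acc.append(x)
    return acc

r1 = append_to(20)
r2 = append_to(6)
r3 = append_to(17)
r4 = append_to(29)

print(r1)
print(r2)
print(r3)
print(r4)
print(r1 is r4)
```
[20, 6, 17, 29]
[20, 6, 17, 29]
[20, 6, 17, 29]
[20, 6, 17, 29]
True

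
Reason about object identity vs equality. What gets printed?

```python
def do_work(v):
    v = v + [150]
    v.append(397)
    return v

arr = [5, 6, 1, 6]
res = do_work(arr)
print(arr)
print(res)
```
[5, 6, 1, 6]
[5, 6, 1, 6, 150, 397]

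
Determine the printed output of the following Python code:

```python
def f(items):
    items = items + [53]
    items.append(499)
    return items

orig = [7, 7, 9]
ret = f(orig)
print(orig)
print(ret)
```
[7, 7, 9]
[7, 7, 9, 53, 499]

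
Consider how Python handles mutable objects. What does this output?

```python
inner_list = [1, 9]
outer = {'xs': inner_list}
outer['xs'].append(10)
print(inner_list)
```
[1, 9, 10]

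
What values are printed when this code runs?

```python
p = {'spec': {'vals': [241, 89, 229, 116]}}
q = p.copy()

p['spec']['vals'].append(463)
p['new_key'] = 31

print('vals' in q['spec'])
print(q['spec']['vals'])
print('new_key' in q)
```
True
[241, 89, 229, 116, 463]
False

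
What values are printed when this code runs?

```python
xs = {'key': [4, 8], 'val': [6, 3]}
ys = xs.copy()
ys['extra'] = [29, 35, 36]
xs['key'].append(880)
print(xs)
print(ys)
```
{'key': [4, 8, 880], 'val': [6, 3]}
{'key': [4, 8, 880], 'val': [6, 3], 'extra': [29, 35, 36]}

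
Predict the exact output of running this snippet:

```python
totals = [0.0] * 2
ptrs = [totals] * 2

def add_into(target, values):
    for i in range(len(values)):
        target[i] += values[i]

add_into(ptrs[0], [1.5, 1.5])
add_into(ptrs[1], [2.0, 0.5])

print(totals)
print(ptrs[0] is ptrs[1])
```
[3.5, 2.0]
True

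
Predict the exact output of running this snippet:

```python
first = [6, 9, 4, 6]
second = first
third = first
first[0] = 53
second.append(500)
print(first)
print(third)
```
[53, 9, 4, 6, 500]
[53, 9, 4, 6, 500]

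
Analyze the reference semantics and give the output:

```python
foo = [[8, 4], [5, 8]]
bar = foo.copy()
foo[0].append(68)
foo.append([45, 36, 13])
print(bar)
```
[[8, 4, 68], [5, 8]]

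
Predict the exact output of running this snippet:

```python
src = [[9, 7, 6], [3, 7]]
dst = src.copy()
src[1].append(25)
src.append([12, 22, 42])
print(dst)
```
[[9, 7, 6], [3, 7, 25]]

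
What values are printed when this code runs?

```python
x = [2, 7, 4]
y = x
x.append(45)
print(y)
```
[2, 7, 4, 45]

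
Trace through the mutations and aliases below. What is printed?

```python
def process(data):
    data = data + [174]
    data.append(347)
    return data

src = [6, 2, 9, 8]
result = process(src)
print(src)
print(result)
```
[6, 2, 9, 8]
[6, 2, 9, 8, 174, 347]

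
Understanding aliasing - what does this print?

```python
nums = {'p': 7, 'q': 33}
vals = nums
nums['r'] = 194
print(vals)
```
{'p': 7, 'q': 33, 'r': 194}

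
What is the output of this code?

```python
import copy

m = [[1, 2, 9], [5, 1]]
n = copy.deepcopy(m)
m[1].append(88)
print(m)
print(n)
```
[[1, 2, 9], [5, 1, 88]]
[[1, 2, 9], [5, 1]]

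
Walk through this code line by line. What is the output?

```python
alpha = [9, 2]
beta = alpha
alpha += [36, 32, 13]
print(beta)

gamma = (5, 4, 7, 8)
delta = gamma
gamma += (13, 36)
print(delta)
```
[9, 2, 36, 32, 13]
(5, 4, 7, 8)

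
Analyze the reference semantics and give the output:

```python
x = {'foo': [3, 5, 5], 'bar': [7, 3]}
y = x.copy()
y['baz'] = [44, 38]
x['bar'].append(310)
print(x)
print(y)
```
{'foo': [3, 5, 5], 'bar': [7, 3, 310]}
{'foo': [3, 5, 5], 'bar': [7, 3, 310], 'baz': [44, 38]}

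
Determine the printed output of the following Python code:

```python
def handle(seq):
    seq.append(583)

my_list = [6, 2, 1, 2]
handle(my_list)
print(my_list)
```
[6, 2, 1, 2, 583]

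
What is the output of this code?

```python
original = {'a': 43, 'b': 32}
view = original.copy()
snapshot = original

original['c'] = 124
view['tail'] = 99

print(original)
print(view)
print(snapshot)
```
{'a': 43, 'b': 32, 'c': 124}
{'a': 43, 'b': 32, 'tail': 99}
{'a': 43, 'b': 32, 'c': 124}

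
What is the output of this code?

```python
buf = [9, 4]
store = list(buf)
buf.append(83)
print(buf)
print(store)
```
[9, 4, 83]
[9, 4]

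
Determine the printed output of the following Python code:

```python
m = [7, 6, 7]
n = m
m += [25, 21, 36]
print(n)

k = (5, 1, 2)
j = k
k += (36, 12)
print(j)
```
[7, 6, 7, 25, 21, 36]
(5, 1, 2)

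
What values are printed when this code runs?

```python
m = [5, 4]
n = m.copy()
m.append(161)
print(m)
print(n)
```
[5, 4, 161]
[5, 4]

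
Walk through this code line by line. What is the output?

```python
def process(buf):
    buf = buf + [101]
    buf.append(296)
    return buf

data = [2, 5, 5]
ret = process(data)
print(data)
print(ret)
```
[2, 5, 5]
[2, 5, 5, 101, 296]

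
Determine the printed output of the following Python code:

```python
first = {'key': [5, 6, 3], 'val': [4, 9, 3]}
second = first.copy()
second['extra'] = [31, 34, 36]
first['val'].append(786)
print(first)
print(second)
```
{'key': [5, 6, 3], 'val': [4, 9, 3, 786]}
{'key': [5, 6, 3], 'val': [4, 9, 3, 786], 'extra': [31, 34, 36]}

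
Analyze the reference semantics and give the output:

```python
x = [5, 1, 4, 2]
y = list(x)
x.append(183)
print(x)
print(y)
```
[5, 1, 4, 2, 183]
[5, 1, 4, 2]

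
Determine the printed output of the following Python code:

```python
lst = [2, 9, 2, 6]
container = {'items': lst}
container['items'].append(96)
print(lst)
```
[2, 9, 2, 6, 96]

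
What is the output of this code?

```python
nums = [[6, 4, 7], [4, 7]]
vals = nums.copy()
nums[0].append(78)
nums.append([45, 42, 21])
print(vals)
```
[[6, 4, 7, 78], [4, 7]]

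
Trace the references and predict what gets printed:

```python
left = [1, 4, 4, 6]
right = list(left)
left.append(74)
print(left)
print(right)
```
[1, 4, 4, 6, 74]
[1, 4, 4, 6]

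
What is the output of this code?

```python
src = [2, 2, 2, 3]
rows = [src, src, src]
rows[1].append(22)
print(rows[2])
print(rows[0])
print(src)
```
[2, 2, 2, 3, 22]
[2, 2, 2, 3, 22]
[2, 2, 2, 3, 22]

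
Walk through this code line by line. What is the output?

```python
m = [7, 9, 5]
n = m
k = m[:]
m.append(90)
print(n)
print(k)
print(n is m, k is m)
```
[7, 9, 5, 90]
[7, 9, 5]
True False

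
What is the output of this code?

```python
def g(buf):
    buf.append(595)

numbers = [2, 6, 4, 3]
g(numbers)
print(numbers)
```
[2, 6, 4, 3, 595]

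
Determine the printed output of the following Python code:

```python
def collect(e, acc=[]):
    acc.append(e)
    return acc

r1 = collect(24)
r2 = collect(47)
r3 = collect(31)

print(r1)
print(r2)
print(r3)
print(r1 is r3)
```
[24, 47, 31]
[24, 47, 31]
[24, 47, 31]
True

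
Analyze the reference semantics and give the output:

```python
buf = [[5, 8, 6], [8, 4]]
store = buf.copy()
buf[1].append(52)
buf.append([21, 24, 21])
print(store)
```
[[5, 8, 6], [8, 4, 52]]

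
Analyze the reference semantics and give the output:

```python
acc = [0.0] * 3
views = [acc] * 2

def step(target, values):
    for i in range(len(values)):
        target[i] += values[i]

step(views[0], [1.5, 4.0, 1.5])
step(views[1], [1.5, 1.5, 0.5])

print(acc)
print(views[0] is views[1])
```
[3.0, 5.5, 2.0]
True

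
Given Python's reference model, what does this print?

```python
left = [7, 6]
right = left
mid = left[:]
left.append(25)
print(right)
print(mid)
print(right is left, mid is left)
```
[7, 6, 25]
[7, 6]
True False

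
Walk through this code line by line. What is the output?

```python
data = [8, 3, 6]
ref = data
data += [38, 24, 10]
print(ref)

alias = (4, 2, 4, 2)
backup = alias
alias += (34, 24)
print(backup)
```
[8, 3, 6, 38, 24, 10]
(4, 2, 4, 2)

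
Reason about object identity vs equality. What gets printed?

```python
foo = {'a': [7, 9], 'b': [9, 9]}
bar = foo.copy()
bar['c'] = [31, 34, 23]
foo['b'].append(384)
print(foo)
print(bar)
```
{'a': [7, 9], 'b': [9, 9, 384]}
{'a': [7, 9], 'b': [9, 9, 384], 'c': [31, 34, 23]}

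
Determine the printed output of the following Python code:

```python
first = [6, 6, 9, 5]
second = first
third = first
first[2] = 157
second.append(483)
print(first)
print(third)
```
[6, 6, 157, 5, 483]
[6, 6, 157, 5, 483]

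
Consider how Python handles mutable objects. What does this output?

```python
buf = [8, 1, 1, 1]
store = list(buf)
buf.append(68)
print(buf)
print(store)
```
[8, 1, 1, 1, 68]
[8, 1, 1, 1]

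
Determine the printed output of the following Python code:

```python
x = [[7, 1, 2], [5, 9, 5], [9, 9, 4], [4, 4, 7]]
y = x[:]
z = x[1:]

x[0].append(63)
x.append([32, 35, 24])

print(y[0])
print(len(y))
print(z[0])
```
[7, 1, 2, 63]
4
[5, 9, 5]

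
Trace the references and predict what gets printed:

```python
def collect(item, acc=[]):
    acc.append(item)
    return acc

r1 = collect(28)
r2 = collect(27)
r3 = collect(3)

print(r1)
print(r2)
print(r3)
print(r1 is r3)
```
[28, 27, 3]
[28, 27, 3]
[28, 27, 3]
True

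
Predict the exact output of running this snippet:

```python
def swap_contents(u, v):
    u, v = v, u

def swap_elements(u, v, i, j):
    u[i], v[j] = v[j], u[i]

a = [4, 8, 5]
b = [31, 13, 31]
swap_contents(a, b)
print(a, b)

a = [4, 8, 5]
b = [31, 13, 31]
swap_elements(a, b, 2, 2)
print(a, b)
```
[4, 8, 5] [31, 13, 31]
[4, 8, 31] [31, 13, 5]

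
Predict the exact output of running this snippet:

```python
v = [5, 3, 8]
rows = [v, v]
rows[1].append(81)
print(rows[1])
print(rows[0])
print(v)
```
[5, 3, 8, 81]
[5, 3, 8, 81]
[5, 3, 8, 81]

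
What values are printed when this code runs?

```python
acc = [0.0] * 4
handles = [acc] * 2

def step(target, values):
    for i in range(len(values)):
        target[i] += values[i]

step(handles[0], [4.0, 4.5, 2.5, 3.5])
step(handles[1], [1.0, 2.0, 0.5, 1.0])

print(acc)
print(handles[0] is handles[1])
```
[5.0, 6.5, 3.0, 4.5]
True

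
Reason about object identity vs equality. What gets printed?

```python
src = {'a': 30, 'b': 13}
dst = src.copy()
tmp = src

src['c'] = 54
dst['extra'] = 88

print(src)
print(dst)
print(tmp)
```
{'a': 30, 'b': 13, 'c': 54}
{'a': 30, 'b': 13, 'extra': 88}
{'a': 30, 'b': 13, 'c': 54}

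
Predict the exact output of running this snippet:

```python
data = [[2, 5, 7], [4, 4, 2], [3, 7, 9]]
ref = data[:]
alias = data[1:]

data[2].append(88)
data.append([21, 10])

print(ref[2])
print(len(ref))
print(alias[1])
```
[3, 7, 9, 88]
3
[3, 7, 9, 88]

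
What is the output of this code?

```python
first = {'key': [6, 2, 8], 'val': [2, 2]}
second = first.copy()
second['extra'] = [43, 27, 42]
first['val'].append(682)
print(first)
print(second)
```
{'key': [6, 2, 8], 'val': [2, 2, 682]}
{'key': [6, 2, 8], 'val': [2, 2, 682], 'extra': [43, 27, 42]}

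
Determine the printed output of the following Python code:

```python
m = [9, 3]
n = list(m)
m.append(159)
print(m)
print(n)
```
[9, 3, 159]
[9, 3]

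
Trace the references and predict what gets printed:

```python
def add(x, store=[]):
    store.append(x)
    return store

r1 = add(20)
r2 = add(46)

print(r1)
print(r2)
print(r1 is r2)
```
[20, 46]
[20, 46]
True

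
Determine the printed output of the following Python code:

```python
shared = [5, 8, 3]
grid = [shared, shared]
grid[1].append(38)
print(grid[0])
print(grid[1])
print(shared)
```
[5, 8, 3, 38]
[5, 8, 3, 38]
[5, 8, 3, 38]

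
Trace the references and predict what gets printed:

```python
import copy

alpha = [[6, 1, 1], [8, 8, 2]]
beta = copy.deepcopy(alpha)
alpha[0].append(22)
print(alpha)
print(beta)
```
[[6, 1, 1, 22], [8, 8, 2]]
[[6, 1, 1], [8, 8, 2]]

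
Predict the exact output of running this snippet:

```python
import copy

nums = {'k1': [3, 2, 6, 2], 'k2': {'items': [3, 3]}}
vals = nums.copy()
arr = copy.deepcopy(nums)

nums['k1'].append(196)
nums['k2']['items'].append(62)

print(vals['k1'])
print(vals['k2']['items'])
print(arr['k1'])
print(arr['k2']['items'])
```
[3, 2, 6, 2, 196]
[3, 3, 62]
[3, 2, 6, 2]
[3, 3]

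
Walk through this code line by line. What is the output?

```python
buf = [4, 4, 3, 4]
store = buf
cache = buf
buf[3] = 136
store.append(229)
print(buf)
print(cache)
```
[4, 4, 3, 136, 229]
[4, 4, 3, 136, 229]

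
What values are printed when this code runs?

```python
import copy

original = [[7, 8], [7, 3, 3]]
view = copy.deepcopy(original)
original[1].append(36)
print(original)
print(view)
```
[[7, 8], [7, 3, 3, 36]]
[[7, 8], [7, 3, 3]]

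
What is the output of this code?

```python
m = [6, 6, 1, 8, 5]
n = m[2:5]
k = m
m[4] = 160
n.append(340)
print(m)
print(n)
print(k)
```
[6, 6, 1, 8, 160]
[1, 8, 5, 340]
[6, 6, 1, 8, 160]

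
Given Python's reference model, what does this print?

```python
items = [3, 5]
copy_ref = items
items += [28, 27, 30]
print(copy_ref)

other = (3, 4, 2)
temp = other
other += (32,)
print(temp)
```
[3, 5, 28, 27, 30]
(3, 4, 2)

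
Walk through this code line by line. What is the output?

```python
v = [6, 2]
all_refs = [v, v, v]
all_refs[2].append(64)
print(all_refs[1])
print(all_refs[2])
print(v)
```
[6, 2, 64]
[6, 2, 64]
[6, 2, 64]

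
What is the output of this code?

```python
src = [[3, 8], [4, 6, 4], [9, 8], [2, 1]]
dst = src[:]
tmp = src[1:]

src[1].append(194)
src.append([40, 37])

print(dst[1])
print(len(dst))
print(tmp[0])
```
[4, 6, 4, 194]
4
[4, 6, 4, 194]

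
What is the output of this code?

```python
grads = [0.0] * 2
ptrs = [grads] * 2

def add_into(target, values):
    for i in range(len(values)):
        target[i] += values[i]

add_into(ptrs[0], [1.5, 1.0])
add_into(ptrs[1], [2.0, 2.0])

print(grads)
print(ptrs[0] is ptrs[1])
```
[3.5, 3.0]
True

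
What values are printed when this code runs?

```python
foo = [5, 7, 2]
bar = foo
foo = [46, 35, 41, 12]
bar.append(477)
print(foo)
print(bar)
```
[46, 35, 41, 12]
[5, 7, 2, 477]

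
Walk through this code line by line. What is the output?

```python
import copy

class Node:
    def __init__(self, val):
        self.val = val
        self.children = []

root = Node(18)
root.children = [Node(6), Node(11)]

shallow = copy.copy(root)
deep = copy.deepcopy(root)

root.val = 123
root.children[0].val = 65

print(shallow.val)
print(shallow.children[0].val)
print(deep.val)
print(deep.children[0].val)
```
18
65
18
6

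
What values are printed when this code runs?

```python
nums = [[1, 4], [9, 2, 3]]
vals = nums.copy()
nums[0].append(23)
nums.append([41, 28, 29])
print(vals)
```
[[1, 4, 23], [9, 2, 3]]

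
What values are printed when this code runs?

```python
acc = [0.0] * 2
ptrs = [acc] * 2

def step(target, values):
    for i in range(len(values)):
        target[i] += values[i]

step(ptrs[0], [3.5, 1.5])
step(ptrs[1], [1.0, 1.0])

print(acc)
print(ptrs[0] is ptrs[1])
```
[4.5, 2.5]
True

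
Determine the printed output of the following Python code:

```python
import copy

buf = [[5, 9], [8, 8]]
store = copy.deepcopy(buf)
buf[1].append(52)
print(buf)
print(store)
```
[[5, 9], [8, 8, 52]]
[[5, 9], [8, 8]]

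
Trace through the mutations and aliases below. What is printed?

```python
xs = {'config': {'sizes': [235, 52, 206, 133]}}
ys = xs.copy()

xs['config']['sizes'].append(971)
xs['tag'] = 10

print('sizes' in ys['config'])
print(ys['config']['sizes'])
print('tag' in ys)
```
True
[235, 52, 206, 133, 971]
False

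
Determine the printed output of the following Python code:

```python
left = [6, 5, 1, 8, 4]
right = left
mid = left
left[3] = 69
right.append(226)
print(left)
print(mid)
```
[6, 5, 1, 69, 4, 226]
[6, 5, 1, 69, 4, 226]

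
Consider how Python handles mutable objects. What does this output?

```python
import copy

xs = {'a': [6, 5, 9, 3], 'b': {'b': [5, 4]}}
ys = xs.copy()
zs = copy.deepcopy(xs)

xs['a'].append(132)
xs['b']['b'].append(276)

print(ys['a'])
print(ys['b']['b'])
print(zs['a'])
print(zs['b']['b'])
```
[6, 5, 9, 3, 132]
[5, 4, 276]
[6, 5, 9, 3]
[5, 4]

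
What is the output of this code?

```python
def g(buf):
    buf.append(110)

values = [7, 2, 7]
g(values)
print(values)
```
[7, 2, 7, 110]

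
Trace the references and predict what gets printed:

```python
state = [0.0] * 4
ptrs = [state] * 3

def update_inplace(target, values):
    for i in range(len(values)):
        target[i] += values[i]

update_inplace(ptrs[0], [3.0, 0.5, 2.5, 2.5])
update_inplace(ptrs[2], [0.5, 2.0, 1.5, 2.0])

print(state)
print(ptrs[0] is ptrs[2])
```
[3.5, 2.5, 4.0, 4.5]
True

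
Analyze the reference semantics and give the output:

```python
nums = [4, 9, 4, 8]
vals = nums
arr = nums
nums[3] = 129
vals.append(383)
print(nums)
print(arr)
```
[4, 9, 4, 129, 383]
[4, 9, 4, 129, 383]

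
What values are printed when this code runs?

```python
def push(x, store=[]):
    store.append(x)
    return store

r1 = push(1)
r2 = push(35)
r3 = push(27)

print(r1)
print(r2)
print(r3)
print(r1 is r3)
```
[1, 35, 27]
[1, 35, 27]
[1, 35, 27]
True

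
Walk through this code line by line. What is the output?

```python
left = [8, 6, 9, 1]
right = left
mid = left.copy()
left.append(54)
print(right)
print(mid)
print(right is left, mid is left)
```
[8, 6, 9, 1, 54]
[8, 6, 9, 1]
True False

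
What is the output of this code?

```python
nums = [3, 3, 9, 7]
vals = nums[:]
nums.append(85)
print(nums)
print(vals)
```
[3, 3, 9, 7, 85]
[3, 3, 9, 7]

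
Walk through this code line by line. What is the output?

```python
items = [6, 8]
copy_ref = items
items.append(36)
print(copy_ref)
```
[6, 8, 36]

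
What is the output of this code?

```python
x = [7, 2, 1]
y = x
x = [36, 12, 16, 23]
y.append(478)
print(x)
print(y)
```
[36, 12, 16, 23]
[7, 2, 1, 478]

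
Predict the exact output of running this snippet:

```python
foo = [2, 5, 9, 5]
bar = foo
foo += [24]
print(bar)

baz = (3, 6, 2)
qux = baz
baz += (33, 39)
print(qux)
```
[2, 5, 9, 5, 24]
(3, 6, 2)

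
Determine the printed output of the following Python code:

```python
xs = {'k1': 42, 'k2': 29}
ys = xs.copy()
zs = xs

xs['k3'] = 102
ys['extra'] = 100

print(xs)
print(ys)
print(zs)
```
{'k1': 42, 'k2': 29, 'k3': 102}
{'k1': 42, 'k2': 29, 'extra': 100}
{'k1': 42, 'k2': 29, 'k3': 102}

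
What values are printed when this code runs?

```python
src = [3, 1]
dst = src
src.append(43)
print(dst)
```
[3, 1, 43]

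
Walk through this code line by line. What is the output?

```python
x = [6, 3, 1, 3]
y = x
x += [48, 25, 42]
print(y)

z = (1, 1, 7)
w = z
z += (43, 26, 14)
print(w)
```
[6, 3, 1, 3, 48, 25, 42]
(1, 1, 7)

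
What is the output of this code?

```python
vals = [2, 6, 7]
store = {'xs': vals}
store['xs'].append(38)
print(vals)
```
[2, 6, 7, 38]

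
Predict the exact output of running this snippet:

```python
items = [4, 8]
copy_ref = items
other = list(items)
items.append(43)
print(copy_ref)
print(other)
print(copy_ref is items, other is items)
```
[4, 8, 43]
[4, 8]
True False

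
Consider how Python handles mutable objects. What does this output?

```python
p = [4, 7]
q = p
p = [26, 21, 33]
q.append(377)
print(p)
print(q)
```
[26, 21, 33]
[4, 7, 377]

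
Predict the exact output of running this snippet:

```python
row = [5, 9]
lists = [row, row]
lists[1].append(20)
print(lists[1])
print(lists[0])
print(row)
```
[5, 9, 20]
[5, 9, 20]
[5, 9, 20]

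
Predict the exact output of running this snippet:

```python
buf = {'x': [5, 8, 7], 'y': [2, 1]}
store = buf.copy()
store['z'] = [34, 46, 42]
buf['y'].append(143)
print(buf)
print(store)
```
{'x': [5, 8, 7], 'y': [2, 1, 143]}
{'x': [5, 8, 7], 'y': [2, 1, 143], 'z': [34, 46, 42]}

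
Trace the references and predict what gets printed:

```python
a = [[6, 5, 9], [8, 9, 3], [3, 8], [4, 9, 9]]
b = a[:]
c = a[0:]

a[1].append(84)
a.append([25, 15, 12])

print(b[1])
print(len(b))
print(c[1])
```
[8, 9, 3, 84]
4
[8, 9, 3, 84]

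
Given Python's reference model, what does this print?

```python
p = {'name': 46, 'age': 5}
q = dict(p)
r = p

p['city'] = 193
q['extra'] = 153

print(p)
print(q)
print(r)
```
{'name': 46, 'age': 5, 'city': 193}
{'name': 46, 'age': 5, 'extra': 153}
{'name': 46, 'age': 5, 'city': 193}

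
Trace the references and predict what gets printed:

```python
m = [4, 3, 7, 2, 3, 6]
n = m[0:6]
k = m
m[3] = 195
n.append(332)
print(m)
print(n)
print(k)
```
[4, 3, 7, 195, 3, 6]
[4, 3, 7, 2, 3, 6, 332]
[4, 3, 7, 195, 3, 6]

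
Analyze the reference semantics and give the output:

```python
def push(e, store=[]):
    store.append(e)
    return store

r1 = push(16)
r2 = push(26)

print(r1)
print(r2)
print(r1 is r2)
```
[16, 26]
[16, 26]
True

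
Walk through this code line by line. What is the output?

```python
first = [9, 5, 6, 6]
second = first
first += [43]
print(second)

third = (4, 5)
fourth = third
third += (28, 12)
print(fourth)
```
[9, 5, 6, 6, 43]
(4, 5)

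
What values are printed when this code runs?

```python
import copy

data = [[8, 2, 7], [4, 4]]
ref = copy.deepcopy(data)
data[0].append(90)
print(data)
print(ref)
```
[[8, 2, 7, 90], [4, 4]]
[[8, 2, 7], [4, 4]]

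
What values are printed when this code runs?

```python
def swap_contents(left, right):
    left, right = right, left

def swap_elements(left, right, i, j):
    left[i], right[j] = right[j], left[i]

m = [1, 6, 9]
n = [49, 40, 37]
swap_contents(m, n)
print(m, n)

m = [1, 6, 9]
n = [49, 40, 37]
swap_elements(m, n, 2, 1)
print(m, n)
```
[1, 6, 9] [49, 40, 37]
[1, 6, 40] [49, 9, 37]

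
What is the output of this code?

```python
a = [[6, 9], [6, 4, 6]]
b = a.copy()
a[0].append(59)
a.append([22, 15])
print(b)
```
[[6, 9, 59], [6, 4, 6]]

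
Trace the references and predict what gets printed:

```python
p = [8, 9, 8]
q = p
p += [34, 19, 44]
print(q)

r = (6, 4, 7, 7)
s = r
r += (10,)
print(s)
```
[8, 9, 8, 34, 19, 44]
(6, 4, 7, 7)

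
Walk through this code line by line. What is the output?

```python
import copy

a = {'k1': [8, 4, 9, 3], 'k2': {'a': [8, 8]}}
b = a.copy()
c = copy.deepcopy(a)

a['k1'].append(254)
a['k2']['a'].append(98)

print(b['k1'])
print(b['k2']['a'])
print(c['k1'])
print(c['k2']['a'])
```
[8, 4, 9, 3, 254]
[8, 8, 98]
[8, 4, 9, 3]
[8, 8]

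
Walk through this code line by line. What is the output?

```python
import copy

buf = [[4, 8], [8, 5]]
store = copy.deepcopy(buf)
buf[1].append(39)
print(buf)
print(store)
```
[[4, 8], [8, 5, 39]]
[[4, 8], [8, 5]]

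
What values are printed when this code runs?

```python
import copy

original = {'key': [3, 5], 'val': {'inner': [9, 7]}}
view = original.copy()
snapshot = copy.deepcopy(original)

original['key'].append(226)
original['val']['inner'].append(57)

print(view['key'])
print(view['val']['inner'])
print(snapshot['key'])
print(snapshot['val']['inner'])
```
[3, 5, 226]
[9, 7, 57]
[3, 5]
[9, 7]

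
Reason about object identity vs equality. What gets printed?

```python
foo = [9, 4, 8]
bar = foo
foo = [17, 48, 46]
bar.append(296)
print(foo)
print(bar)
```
[17, 48, 46]
[9, 4, 8, 296]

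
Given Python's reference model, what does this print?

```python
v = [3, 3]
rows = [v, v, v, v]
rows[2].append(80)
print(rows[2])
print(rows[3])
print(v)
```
[3, 3, 80]
[3, 3, 80]
[3, 3, 80]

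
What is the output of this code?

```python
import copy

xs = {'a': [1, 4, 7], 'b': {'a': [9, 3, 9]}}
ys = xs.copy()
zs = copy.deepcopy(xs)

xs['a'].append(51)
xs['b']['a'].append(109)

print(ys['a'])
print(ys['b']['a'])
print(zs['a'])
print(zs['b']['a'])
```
[1, 4, 7, 51]
[9, 3, 9, 109]
[1, 4, 7]
[9, 3, 9]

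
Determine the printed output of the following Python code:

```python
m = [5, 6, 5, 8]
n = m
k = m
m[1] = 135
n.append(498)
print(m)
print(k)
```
[5, 135, 5, 8, 498]
[5, 135, 5, 8, 498]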